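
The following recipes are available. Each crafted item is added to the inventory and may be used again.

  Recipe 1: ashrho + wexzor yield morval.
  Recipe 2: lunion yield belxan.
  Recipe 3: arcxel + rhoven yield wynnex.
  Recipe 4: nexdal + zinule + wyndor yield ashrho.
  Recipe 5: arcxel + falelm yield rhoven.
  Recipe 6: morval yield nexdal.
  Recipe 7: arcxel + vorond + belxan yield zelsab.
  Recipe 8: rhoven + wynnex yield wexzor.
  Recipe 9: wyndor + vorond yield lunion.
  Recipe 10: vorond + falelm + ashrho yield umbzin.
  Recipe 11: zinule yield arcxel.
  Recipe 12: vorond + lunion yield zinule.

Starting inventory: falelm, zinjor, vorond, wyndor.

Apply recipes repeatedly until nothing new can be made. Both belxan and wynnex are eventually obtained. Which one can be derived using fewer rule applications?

belxan: Using Recipe 9, wyndor and vorond make lunion. lunion → belxan (Recipe 2). [2 rule applications]
wynnex: wyndor + vorond → lunion (Recipe 9). vorond + lunion → zinule (Recipe 12). Using Recipe 11, zinule makes arcxel. arcxel + falelm → rhoven (Recipe 5). Using Recipe 3, arcxel and rhoven make wynnex. [5 rule applications]
belxan needs fewer.

belxan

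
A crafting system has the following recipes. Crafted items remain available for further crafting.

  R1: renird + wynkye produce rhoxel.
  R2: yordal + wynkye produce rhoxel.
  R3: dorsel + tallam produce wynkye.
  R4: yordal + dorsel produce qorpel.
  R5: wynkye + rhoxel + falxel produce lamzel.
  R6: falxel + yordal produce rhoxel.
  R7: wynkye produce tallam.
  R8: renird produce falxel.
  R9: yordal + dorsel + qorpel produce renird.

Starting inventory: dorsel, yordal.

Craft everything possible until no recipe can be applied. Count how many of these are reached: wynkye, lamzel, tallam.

wynkye would need dorsel and tallam (R3), but tallam is never obtained.
lamzel would need wynkye, rhoxel, and falxel (R5), but wynkye is never obtained.
tallam would need wynkye (R7), but wynkye is never obtained.
None of the 3 are reached.

0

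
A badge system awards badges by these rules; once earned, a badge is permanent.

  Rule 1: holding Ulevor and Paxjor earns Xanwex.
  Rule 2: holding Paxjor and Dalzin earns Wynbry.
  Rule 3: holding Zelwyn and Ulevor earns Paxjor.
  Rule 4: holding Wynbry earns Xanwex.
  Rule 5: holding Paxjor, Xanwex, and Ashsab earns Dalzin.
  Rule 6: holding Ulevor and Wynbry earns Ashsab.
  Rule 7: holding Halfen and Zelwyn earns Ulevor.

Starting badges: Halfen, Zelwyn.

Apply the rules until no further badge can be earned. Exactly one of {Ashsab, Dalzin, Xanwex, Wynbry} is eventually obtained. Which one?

Xanwex

With Halfen and Zelwyn, Ulevor is earned (Rule 7).
With Zelwyn and Ulevor, Paxjor is earned (Rule 3).
With Ulevor and Paxjor, Xanwex is earned (Rule 1).
Dalzin would need Paxjor, Xanwex, and Ashsab (Rule 5), but Ashsab is never earned. Ashsab would need Ulevor and Wynbry (Rule 6), but Wynbry is never earned. Wynbry would need Paxjor and Dalzin (Rule 2), but Dalzin is never earned.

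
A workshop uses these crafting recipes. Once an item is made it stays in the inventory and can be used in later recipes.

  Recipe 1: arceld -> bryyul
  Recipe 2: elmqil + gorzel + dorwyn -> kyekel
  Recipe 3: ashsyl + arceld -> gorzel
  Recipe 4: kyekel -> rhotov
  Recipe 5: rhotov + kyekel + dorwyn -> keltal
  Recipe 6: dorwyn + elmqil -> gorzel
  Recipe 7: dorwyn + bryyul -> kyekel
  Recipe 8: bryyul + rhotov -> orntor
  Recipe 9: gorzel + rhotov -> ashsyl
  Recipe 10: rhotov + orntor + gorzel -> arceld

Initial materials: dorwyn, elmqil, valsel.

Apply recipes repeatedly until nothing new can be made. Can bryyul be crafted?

No

bryyul would need arceld (Recipe 1), but arceld is never obtained.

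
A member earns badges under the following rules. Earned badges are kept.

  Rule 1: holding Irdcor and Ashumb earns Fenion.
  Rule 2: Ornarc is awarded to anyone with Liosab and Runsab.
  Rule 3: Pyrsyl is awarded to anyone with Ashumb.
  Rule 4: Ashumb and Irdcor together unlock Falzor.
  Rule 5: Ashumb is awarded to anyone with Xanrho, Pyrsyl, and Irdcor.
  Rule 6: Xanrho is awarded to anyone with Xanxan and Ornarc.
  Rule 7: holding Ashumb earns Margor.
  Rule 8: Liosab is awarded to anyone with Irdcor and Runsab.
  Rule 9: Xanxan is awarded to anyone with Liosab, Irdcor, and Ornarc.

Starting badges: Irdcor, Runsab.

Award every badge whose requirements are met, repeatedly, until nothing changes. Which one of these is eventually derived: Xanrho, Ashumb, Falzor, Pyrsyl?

Xanrho

With Irdcor and Runsab, Liosab is earned (Rule 8).
With Liosab and Runsab, Ornarc is earned (Rule 2).
With Liosab, Irdcor, and Ornarc, Xanxan is earned (Rule 9).
With Xanxan and Ornarc, Xanrho is earned (Rule 6).
Pyrsyl would need Ashumb (Rule 3), but Ashumb is never earned. Falzor would need Ashumb and Irdcor (Rule 4), but Ashumb is never earned. Ashumb would need Xanrho, Pyrsyl, and Irdcor (Rule 5), but Pyrsyl is never earned.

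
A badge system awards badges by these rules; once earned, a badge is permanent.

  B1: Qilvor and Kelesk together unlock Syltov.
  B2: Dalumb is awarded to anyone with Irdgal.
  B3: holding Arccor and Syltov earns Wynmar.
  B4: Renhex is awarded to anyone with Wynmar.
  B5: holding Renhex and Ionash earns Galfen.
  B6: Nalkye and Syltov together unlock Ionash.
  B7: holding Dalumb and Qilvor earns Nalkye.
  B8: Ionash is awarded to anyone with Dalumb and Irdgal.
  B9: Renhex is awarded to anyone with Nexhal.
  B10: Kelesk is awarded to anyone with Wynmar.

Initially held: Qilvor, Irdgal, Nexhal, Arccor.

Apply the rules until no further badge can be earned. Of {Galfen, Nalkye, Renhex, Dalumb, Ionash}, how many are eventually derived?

5

With Irdgal, Dalumb is earned (B2).
With Nexhal, Renhex is earned (B9).
With Dalumb and Irdgal, Ionash is earned (B8).
With Dalumb and Qilvor, Nalkye is earned (B7).
With Renhex and Ionash, Galfen is earned (B5).
Galfen: reached.
Nalkye: reached.
Renhex: reached.
Dalumb: reached.
Ionash: reached.
All 5 are reached.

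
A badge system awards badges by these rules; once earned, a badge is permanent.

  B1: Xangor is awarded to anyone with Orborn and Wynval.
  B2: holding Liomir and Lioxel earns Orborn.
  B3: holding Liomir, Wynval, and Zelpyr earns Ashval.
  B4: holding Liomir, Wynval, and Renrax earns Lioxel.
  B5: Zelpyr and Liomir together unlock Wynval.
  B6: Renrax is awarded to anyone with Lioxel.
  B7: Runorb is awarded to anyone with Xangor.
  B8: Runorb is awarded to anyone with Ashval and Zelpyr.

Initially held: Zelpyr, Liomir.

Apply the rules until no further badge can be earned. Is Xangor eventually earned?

Xangor would need Orborn and Wynval (B1), but Orborn is never earned.

No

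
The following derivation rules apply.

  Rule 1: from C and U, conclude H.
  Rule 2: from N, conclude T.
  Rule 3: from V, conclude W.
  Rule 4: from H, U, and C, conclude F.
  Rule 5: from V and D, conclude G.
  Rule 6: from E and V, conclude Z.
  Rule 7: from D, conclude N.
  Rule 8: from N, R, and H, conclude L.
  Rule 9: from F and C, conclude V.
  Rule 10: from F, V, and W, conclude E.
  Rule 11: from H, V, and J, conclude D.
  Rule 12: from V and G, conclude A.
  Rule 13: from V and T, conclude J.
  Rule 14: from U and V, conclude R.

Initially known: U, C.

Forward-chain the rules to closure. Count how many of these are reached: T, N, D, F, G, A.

C and U hold, so H follows (Rule 1).
H, U, and C hold, so F follows (Rule 4).
T would need N (Rule 2), but N is never established.
N would need D (Rule 7), but D is never established.
D would need H, V, and J (Rule 11), but J is never established.
F: reached.
G would need V and D (Rule 5), but D is never established.
A would need V and G (Rule 12), but G is never established.
Reached: F — 1 of the 6.

1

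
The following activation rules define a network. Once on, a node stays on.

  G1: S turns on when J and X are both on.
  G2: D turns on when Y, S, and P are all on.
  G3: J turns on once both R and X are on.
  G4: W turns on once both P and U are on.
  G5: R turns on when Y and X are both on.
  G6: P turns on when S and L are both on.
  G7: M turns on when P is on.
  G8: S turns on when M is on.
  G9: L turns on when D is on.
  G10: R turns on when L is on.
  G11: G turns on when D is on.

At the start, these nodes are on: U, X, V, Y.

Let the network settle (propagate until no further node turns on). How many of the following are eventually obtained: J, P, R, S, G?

3

G5: Y and X on → R on.
R and X are on, so J turns on (G3).
G1: J and X on → S on.
J: reached.
P would need S and L (G6), but L never turns on.
R: reached.
S: reached.
G would need D (G11), but D never turns on.
Reached: J, R, and S — 3 of the 5.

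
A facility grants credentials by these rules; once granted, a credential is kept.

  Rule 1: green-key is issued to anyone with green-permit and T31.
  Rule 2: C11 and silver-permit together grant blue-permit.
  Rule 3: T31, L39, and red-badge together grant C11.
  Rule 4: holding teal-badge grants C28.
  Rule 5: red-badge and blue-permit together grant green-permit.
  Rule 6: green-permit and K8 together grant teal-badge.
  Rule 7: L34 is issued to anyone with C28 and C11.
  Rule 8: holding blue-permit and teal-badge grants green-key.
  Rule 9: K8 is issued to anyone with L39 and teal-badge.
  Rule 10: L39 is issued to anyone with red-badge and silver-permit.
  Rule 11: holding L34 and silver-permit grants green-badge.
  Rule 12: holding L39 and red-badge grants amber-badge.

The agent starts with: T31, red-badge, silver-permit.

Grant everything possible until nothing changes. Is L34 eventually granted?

No

L34 would need C28 and C11 (Rule 7), but C28 is never granted.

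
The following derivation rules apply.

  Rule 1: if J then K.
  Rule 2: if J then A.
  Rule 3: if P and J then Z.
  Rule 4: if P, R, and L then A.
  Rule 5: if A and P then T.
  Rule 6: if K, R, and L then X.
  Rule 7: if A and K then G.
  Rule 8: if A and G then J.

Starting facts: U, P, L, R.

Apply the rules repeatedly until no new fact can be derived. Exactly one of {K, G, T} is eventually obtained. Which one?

T

P, R, and L hold, so A follows (Rule 4).
A and P hold, so T follows (Rule 5).
K would need J (Rule 1), but J is never established. G would need A and K (Rule 7), but K is never established.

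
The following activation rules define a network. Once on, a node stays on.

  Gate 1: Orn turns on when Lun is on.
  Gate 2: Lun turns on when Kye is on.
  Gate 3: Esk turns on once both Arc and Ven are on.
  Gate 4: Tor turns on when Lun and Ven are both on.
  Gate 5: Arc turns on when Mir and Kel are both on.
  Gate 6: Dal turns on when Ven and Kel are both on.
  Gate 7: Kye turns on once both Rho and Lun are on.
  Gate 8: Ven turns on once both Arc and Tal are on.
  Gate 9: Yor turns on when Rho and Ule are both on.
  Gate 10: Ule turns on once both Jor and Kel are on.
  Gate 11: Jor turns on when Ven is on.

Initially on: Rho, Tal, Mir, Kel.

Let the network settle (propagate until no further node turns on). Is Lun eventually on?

No

Lun would need Kye (Gate 2), but Kye never turns on.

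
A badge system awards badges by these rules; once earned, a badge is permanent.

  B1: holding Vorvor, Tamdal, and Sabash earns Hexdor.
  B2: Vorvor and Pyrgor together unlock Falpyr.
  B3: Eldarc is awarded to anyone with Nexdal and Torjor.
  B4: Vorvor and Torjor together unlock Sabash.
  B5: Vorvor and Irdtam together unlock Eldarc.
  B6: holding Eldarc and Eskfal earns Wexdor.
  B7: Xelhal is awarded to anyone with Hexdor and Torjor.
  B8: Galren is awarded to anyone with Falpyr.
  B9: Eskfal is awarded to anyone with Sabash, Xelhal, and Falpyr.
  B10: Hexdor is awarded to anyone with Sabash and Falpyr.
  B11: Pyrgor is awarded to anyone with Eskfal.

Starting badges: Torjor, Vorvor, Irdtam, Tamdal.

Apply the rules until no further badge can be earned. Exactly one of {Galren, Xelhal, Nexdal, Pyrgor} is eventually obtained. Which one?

With Vorvor and Torjor, Sabash is earned (B4).
With Vorvor, Tamdal, and Sabash, Hexdor is earned (B1).
With Hexdor and Torjor, Xelhal is earned (B7).
Pyrgor would need Eskfal (B11), but Eskfal is never earned. Galren would need Falpyr (B8), but Falpyr is never earned. No rule produces Nexdal, and it is not given.

Xelhal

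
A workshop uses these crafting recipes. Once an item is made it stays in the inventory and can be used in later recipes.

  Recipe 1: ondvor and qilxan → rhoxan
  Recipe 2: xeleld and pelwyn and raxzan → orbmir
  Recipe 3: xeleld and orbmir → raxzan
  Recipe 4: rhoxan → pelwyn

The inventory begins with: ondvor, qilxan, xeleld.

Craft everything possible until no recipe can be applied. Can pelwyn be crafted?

Yes

Using Recipe 1, ondvor and qilxan make rhoxan.
Using Recipe 4, rhoxan makes pelwyn.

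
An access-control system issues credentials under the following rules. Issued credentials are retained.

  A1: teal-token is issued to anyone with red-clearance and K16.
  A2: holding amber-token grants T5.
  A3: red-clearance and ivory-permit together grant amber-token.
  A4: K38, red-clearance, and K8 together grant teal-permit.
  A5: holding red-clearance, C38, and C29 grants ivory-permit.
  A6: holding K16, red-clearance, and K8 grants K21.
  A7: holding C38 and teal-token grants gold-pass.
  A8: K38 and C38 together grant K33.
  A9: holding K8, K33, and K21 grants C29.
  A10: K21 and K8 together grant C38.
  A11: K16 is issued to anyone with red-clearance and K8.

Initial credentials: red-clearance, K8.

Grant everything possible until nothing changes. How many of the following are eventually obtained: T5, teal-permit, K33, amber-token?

T5 would need amber-token (A2), but amber-token is never granted.
teal-permit would need K38, red-clearance, and K8 (A4), but K38 is never granted.
K33 would need K38 and C38 (A8), but K38 is never granted.
amber-token would need red-clearance and ivory-permit (A3), but ivory-permit is never granted.
None of the 4 are reached.

0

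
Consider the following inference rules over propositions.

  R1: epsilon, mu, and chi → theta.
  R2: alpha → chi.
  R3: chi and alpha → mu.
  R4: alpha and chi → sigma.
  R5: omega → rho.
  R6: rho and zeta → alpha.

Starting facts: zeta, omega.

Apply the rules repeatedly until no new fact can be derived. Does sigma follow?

Yes

From omega, R5 gives rho.
rho and zeta hold, so alpha follows (R6).
alpha holds, so chi follows (R2).
From alpha and chi, R4 gives sigma.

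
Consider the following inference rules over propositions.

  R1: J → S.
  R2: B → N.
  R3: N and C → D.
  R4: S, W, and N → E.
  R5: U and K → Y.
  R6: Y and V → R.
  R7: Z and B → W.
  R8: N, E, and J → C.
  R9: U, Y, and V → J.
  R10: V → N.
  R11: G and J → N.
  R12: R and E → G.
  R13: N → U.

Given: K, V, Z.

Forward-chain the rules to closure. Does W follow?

W would need Z and B (R7), but B is never established.

No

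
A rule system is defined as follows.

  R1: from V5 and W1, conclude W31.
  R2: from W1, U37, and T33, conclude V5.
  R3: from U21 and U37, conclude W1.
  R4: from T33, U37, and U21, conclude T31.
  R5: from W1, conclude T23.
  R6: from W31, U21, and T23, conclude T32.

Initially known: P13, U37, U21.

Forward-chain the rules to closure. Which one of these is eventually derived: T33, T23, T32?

From U21 and U37, R3 gives W1.
W1 holds, so T23 follows (R5).
T32 would need W31, U21, and T23 (R6), but W31 is never established. No rule produces T33, and it is not given.

T23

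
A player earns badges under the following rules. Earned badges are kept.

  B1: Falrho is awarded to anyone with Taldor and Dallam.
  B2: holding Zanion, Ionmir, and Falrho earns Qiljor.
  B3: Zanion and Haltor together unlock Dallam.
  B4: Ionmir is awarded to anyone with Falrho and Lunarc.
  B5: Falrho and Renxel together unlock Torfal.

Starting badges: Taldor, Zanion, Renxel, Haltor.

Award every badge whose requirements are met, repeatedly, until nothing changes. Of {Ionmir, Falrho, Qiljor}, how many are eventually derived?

1

With Zanion and Haltor, Dallam is earned (B3).
With Taldor and Dallam, Falrho is earned (B1).
Ionmir would need Falrho and Lunarc (B4), but Lunarc is never earned.
Falrho: reached.
Qiljor would need Zanion, Ionmir, and Falrho (B2), but Ionmir is never earned.
Reached: Falrho — 1 of the 3.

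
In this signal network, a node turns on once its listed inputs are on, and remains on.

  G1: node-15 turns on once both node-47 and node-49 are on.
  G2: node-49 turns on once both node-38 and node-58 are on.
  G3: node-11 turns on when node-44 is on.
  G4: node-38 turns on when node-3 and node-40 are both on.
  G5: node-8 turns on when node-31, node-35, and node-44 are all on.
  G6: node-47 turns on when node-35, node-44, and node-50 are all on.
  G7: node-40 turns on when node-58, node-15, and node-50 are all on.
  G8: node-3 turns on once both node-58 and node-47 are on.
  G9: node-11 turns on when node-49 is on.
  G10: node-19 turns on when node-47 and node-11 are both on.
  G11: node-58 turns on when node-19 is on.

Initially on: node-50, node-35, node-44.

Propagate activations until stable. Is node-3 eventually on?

Yes

G3: node-44 on → node-11 on.
G6: node-35, node-44, and node-50 on → node-47 on.
node-47 and node-11 are on, so node-19 turns on (G10).
node-19 is on, so node-58 turns on (G11).
node-58 and node-47 are on, so node-3 turns on (G8).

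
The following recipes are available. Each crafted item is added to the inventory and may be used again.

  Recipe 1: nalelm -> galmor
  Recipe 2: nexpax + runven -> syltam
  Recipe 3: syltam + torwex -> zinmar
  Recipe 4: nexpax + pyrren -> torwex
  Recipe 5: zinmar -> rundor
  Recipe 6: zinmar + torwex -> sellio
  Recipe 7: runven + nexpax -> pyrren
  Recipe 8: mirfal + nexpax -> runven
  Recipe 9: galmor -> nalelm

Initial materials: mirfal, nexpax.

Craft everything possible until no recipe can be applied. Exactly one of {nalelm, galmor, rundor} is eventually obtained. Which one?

rundor

Using Recipe 8, mirfal and nexpax make runven.
Using Recipe 7, runven and nexpax make pyrren.
nexpax + runven -> syltam (Recipe 2).
Using Recipe 4, nexpax and pyrren make torwex.
syltam + torwex -> zinmar (Recipe 3).
Using Recipe 5, zinmar makes rundor.
nalelm would need galmor (Recipe 9), but galmor is never obtained. galmor would need nalelm (Recipe 1), but nalelm is never obtained.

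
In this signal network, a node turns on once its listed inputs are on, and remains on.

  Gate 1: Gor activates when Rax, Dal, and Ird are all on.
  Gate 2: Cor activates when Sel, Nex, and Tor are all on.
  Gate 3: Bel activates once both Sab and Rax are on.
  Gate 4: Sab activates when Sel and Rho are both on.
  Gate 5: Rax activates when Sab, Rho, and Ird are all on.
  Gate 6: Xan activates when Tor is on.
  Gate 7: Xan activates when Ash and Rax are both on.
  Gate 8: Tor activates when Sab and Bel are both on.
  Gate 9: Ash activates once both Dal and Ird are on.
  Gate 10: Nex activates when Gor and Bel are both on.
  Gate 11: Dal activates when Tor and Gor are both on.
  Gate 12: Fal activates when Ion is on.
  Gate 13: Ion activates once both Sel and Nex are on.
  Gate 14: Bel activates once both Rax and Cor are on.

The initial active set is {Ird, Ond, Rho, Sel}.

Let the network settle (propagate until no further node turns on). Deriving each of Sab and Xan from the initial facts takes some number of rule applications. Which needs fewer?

Sab

Sab: Gate 4: Sel and Rho on → Sab on. [1 rule application]
Xan: Sel and Rho are on, so Sab activates (Gate 4). Sab, Rho, and Ird are on, so Rax activates (Gate 5). Gate 3: Sab and Rax on → Bel on. Sab and Bel are on, so Tor activates (Gate 8). Tor is on, so Xan activates (Gate 6). [5 rule applications]
Sab needs fewer.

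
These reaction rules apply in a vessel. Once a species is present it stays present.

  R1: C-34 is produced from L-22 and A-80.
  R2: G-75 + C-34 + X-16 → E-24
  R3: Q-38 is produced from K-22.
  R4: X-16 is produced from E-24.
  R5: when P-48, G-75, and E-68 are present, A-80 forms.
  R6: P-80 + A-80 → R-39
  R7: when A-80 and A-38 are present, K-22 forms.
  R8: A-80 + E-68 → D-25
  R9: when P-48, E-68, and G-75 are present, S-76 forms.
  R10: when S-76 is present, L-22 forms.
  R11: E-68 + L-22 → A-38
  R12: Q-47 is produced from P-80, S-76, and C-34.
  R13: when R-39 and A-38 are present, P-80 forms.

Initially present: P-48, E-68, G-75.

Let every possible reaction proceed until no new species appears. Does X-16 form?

No

X-16 would need E-24 (R4), but E-24 never forms.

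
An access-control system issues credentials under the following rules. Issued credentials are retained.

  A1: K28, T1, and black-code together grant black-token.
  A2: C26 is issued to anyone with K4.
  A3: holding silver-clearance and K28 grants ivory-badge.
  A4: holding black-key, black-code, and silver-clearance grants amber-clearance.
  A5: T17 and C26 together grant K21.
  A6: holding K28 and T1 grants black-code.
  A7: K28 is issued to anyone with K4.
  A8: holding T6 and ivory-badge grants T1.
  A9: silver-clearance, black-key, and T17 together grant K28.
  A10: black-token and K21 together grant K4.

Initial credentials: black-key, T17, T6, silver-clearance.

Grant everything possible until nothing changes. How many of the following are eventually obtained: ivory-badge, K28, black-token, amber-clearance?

Holding silver-clearance, black-key, and T17 grants K28 (A9).
Holding silver-clearance and K28 grants ivory-badge (A3).
Holding T6 and ivory-badge grants T1 (A8).
Holding K28 and T1 grants black-code (A6).
Holding K28, T1, and black-code grants black-token (A1).
Holding black-key, black-code, and silver-clearance grants amber-clearance (A4).
ivory-badge: reached.
K28: reached.
black-token: reached.
amber-clearance: reached.
All 4 are reached.

4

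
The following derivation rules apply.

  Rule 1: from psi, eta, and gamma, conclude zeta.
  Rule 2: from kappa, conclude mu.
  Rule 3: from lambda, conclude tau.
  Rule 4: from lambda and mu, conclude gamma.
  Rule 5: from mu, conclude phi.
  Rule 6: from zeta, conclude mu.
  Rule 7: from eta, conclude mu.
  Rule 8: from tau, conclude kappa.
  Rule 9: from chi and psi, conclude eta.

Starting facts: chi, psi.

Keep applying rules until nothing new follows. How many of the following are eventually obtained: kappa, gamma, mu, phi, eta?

chi and psi hold, so eta follows (Rule 9).
From eta, Rule 7 gives mu.
mu holds, so phi follows (Rule 5).
kappa would need tau (Rule 8), but tau is never established.
gamma would need lambda and mu (Rule 4), but lambda is never established.
mu: reached.
phi: reached.
eta: reached.
Reached: mu, phi, and eta — 3 of the 5.

3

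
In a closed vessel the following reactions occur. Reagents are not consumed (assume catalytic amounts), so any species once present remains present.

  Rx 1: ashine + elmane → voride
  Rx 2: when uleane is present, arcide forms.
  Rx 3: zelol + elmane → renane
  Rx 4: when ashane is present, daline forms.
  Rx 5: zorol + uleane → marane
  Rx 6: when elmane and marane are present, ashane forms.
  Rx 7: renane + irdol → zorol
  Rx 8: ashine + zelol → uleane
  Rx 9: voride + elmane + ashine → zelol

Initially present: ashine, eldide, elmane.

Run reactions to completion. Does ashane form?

ashane would need elmane and marane (Rx 6), but marane never forms.

No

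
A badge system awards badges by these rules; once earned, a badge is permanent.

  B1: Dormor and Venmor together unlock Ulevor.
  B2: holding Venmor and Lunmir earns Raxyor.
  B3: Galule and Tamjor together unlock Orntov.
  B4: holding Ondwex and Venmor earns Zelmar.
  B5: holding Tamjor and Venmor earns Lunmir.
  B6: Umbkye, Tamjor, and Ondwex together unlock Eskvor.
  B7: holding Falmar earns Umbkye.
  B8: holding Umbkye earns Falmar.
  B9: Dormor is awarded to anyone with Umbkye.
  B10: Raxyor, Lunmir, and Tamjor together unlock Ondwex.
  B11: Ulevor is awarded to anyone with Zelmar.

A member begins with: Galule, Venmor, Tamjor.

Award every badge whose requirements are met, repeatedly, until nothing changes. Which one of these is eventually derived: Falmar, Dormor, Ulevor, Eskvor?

With Tamjor and Venmor, Lunmir is earned (B5).
With Venmor and Lunmir, Raxyor is earned (B2).
With Raxyor, Lunmir, and Tamjor, Ondwex is earned (B10).
With Ondwex and Venmor, Zelmar is earned (B4).
With Zelmar, Ulevor is earned (B11).
Eskvor would need Umbkye, Tamjor, and Ondwex (B6), but Umbkye is never earned. Dormor would need Umbkye (B9), but Umbkye is never earned. Falmar would need Umbkye (B8), but Umbkye is never earned.

Ulevor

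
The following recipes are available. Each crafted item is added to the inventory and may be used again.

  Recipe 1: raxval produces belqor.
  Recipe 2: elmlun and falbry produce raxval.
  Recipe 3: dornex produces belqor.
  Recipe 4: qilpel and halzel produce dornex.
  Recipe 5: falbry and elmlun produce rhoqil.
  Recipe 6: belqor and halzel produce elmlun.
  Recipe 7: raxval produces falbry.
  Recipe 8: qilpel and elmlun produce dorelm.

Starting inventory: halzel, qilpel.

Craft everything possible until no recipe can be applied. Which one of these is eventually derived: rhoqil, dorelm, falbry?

Using Recipe 4, qilpel and halzel make dornex.
Using Recipe 3, dornex makes belqor.
belqor and halzel → elmlun (Recipe 6).
Using Recipe 8, qilpel and elmlun make dorelm.
falbry would need raxval (Recipe 7), but raxval is never obtained. rhoqil would need falbry and elmlun (Recipe 5), but falbry is never obtained.

dorelm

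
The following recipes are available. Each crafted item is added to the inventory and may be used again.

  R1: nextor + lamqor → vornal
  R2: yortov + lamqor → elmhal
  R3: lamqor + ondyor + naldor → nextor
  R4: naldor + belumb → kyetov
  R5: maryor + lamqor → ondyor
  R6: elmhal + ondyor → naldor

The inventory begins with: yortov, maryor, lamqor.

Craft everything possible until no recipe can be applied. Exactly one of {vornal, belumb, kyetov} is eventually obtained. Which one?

vornal

yortov + lamqor → elmhal (R2).
Using R5, maryor and lamqor make ondyor.
elmhal + ondyor → naldor (R6).
Using R3, lamqor, ondyor, and naldor make nextor.
nextor + lamqor → vornal (R1).
kyetov would need naldor and belumb (R4), but belumb is never obtained. No rule produces belumb, and it is not given.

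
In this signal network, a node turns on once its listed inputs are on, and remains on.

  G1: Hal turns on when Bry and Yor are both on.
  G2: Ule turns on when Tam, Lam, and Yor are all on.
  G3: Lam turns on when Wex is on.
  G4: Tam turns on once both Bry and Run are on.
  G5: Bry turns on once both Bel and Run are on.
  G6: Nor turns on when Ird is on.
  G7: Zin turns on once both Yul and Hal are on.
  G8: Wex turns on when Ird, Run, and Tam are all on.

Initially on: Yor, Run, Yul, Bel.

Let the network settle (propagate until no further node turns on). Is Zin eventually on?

Yes

Bel and Run are on, so Bry turns on (G5).
G1: Bry and Yor on → Hal on.
G7: Yul and Hal on → Zin on.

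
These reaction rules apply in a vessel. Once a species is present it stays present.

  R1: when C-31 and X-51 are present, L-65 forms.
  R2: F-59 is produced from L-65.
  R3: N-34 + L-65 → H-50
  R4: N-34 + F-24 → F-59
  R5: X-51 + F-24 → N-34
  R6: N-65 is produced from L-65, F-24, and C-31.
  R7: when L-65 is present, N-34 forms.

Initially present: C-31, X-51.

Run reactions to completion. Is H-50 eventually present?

Yes

C-31 and X-51 present → L-65 forms (R1).
L-65 present → N-34 forms (R7).
N-34 and L-65 present → H-50 forms (R3).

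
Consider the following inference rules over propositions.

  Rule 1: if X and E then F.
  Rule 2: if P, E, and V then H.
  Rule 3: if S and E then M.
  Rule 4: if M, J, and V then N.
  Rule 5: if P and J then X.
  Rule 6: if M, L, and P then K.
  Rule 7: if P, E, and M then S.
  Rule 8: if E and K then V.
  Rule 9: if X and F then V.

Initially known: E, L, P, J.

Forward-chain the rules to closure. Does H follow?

Yes

From P and J, Rule 5 gives X.
From X and E, Rule 1 gives F.
X and F hold, so V follows (Rule 9).
P, E, and V hold, so H follows (Rule 2).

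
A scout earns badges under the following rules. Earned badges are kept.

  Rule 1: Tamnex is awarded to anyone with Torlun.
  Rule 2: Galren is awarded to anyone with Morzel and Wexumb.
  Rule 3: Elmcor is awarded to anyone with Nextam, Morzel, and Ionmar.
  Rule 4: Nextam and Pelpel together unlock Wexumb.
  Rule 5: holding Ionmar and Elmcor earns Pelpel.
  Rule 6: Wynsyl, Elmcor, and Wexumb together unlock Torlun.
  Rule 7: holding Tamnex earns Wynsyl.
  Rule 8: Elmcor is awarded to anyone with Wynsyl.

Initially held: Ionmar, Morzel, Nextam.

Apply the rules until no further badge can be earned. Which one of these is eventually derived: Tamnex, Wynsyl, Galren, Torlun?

Galren

With Nextam, Morzel, and Ionmar, Elmcor is earned (Rule 3).
With Ionmar and Elmcor, Pelpel is earned (Rule 5).
With Nextam and Pelpel, Wexumb is earned (Rule 4).
With Morzel and Wexumb, Galren is earned (Rule 2).
Tamnex would need Torlun (Rule 1), but Torlun is never earned. Torlun would need Wynsyl, Elmcor, and Wexumb (Rule 6), but Wynsyl is never earned. Wynsyl would need Tamnex (Rule 7), but Tamnex is never earned.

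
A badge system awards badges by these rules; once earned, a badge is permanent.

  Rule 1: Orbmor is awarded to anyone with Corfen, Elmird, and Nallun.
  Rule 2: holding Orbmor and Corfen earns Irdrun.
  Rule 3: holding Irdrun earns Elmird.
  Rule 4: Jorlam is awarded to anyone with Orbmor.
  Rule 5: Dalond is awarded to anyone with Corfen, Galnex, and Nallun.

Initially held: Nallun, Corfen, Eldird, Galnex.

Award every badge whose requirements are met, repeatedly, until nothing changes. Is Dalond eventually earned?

Yes

With Corfen, Galnex, and Nallun, Dalond is earned (Rule 5).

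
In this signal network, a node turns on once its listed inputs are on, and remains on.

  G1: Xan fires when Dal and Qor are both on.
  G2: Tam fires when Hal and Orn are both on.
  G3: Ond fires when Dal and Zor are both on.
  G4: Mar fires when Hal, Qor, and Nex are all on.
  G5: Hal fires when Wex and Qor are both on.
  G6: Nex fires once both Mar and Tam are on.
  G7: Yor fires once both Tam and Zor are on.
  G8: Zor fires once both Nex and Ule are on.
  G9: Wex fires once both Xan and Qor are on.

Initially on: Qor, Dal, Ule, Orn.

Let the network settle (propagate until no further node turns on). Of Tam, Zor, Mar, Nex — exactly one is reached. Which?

Dal and Qor are on, so Xan fires (G1).
G9: Xan and Qor on → Wex on.
G5: Wex and Qor on → Hal on.
G2: Hal and Orn on → Tam on.
Mar would need Hal, Qor, and Nex (G4), but Nex never turns on. Nex would need Mar and Tam (G6), but Mar never turns on. Zor would need Nex and Ule (G8), but Nex never turns on.

Tam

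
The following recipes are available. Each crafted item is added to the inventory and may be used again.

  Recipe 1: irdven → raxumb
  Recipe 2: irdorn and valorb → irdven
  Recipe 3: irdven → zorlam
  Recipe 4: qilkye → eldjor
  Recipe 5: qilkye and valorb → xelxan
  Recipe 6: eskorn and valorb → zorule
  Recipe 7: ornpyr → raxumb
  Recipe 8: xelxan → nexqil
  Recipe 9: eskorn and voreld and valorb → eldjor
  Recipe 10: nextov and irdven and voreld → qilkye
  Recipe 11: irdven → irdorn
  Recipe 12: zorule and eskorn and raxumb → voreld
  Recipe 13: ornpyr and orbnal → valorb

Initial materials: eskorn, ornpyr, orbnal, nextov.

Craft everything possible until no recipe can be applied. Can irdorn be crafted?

No

irdorn would need irdven (Recipe 11), but irdven is never obtained.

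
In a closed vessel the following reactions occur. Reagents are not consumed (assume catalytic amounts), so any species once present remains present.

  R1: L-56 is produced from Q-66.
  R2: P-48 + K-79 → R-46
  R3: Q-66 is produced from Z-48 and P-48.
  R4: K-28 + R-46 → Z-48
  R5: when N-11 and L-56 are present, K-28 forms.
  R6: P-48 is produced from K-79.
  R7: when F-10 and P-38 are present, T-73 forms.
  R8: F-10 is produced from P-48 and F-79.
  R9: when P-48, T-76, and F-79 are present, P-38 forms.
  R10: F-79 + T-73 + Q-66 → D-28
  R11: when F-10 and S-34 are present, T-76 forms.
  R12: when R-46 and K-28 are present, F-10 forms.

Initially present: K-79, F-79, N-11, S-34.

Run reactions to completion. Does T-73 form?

Yes

K-79 present → P-48 forms (R6).
P-48 and F-79 present → F-10 forms (R8).
F-10 and S-34 present → T-76 forms (R11).
P-48, T-76, and F-79 present → P-38 forms (R9).
F-10 and P-38 present → T-73 forms (R7).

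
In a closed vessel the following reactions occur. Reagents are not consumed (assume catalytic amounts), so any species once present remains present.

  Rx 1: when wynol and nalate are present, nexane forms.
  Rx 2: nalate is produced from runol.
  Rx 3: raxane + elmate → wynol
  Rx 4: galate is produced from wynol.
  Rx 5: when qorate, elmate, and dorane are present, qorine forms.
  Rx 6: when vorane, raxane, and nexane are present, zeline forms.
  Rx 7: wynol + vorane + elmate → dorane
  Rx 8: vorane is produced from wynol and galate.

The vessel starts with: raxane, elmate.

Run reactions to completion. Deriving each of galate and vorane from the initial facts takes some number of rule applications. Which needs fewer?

galate: raxane and elmate present → wynol forms (Rx 3). wynol present → galate forms (Rx 4). [2 rule applications]
vorane: raxane and elmate present → wynol forms (Rx 3). wynol present → galate forms (Rx 4). wynol and galate present → vorane forms (Rx 8). [3 rule applications]
galate needs fewer.

galate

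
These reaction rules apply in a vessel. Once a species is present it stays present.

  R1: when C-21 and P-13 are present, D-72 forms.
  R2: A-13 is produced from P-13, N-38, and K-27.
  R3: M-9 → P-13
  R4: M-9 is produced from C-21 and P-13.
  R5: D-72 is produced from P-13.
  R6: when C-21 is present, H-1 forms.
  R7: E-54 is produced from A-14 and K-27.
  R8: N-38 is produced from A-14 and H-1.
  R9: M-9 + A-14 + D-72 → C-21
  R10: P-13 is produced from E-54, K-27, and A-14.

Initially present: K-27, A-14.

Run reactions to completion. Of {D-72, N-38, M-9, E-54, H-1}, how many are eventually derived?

2

A-14 and K-27 present → E-54 forms (R7).
E-54, K-27, and A-14 present → P-13 forms (R10).
P-13 present → D-72 forms (R5).
D-72: reached.
N-38 would need A-14 and H-1 (R8), but H-1 never forms.
M-9 would need C-21 and P-13 (R4), but C-21 never forms.
E-54: reached.
H-1 would need C-21 (R6), but C-21 never forms.
Reached: D-72 and E-54 — 2 of the 5.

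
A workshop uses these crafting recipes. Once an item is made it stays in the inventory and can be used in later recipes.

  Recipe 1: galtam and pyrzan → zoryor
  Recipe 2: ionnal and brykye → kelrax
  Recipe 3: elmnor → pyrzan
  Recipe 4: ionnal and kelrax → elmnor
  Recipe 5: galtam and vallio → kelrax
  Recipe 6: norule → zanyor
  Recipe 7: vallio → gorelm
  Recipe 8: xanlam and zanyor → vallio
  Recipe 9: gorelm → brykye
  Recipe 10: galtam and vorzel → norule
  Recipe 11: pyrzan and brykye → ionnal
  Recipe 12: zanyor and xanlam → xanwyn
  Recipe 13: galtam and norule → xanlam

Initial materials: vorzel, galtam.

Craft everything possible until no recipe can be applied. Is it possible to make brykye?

Yes

Using Recipe 10, galtam and vorzel make norule.
Using Recipe 13, galtam and norule make xanlam.
Using Recipe 6, norule makes zanyor.
xanlam and zanyor → vallio (Recipe 8).
Using Recipe 7, vallio makes gorelm.
gorelm → brykye (Recipe 9).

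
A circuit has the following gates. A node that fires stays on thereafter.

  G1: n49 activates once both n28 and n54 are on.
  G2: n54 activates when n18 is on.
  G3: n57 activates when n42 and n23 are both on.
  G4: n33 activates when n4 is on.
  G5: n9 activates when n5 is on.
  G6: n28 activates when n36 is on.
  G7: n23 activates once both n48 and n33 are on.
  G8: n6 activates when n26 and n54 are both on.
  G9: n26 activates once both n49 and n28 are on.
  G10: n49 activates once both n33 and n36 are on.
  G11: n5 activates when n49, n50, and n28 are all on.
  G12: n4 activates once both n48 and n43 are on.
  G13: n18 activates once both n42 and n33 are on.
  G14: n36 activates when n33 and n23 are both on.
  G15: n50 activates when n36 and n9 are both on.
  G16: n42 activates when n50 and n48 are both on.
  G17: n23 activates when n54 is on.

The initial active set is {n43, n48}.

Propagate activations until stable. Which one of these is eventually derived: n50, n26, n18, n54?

n48 and n43 are on, so n4 activates (G12).
G4: n4 on → n33 on.
n48 and n33 are on, so n23 activates (G7).
G14: n33 and n23 on → n36 on.
n36 is on, so n28 activates (G6).
G10: n33 and n36 on → n49 on.
n49 and n28 are on, so n26 activates (G9).
n50 would need n36 and n9 (G15), but n9 never turns on. n54 would need n18 (G2), but n18 never turns on. n18 would need n42 and n33 (G13), but n42 never turns on.

n26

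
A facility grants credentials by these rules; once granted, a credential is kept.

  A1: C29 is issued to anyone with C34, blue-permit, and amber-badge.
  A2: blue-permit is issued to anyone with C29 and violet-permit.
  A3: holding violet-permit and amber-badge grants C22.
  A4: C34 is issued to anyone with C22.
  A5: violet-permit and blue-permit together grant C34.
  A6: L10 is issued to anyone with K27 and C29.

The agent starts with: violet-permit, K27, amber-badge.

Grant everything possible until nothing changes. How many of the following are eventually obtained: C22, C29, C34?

2

Holding violet-permit and amber-badge grants C22 (A3).
Holding C22 grants C34 (A4).
C22: reached.
C29 would need C34, blue-permit, and amber-badge (A1), but blue-permit is never granted.
C34: reached.
Reached: C22 and C34 — 2 of the 3.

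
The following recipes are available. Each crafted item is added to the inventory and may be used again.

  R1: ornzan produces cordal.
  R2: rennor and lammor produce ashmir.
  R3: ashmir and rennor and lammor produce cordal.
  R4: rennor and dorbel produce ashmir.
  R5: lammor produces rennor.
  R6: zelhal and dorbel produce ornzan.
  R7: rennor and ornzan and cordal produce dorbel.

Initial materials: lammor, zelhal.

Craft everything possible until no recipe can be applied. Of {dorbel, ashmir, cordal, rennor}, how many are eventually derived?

lammor → rennor (R5).
rennor and lammor → ashmir (R2).
ashmir and rennor and lammor → cordal (R3).
dorbel would need rennor, ornzan, and cordal (R7), but ornzan is never obtained.
ashmir: reached.
cordal: reached.
rennor: reached.
Reached: ashmir, cordal, and rennor — 3 of the 4.

3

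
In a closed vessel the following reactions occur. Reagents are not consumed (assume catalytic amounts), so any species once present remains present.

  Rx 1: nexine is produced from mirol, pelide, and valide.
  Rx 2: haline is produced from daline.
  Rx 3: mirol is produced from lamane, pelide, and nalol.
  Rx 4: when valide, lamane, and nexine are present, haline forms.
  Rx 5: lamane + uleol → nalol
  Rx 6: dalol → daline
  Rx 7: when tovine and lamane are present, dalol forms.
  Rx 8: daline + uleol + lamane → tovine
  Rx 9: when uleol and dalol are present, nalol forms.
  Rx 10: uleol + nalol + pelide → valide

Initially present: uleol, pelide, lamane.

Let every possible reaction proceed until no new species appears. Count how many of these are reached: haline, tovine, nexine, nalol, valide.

lamane and uleol present → nalol forms (Rx 5).
lamane, pelide, and nalol present → mirol forms (Rx 3).
uleol, nalol, and pelide present → valide forms (Rx 10).
mirol, pelide, and valide present → nexine forms (Rx 1).
valide, lamane, and nexine present → haline forms (Rx 4).
haline: reached.
tovine would need daline, uleol, and lamane (Rx 8), but daline never forms.
nexine: reached.
nalol: reached.
valide: reached.
Reached: haline, nexine, nalol, and valide — 4 of the 5.

4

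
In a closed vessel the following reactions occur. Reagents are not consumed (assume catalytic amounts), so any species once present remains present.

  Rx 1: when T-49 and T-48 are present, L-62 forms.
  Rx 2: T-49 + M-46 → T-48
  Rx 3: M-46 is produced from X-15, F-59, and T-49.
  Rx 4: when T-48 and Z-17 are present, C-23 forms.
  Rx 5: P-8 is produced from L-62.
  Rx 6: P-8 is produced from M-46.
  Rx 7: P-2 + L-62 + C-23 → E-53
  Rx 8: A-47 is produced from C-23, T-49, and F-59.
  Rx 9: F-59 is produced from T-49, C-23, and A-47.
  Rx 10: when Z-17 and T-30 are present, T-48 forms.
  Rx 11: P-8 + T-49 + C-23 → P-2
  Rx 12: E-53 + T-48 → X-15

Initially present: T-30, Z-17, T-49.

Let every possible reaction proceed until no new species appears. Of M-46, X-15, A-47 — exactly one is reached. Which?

X-15

Z-17 and T-30 present → T-48 forms (Rx 10).
T-48 and Z-17 present → C-23 forms (Rx 4).
T-49 and T-48 present → L-62 forms (Rx 1).
L-62 present → P-8 forms (Rx 5).
P-8, T-49, and C-23 present → P-2 forms (Rx 11).
P-2, L-62, and C-23 present → E-53 forms (Rx 7).
E-53 and T-48 present → X-15 forms (Rx 12).
M-46 would need X-15, F-59, and T-49 (Rx 3), but F-59 never forms. A-47 would need C-23, T-49, and F-59 (Rx 8), but F-59 never forms.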